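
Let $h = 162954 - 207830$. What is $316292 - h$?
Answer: $361168$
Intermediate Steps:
$h = -44876$ ($h = 162954 - 207830 = -44876$)
$316292 - h = 316292 - -44876 = 316292 + 44876 = 361168$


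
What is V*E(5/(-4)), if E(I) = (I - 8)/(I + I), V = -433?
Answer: -16021/10 ≈ -1602.1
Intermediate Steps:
E(I) = (-8 + I)/(2*I) (E(I) = (-8 + I)/((2*I)) = (-8 + I)*(1/(2*I)) = (-8 + I)/(2*I))
V*E(5/(-4)) = -433*(-8 + 5/(-4))/(2*(5/(-4))) = -433*(-8 + 5*(-¼))/(2*(5*(-¼))) = -433*(-8 - 5/4)/(2*(-5/4)) = -433*(-4)*(-37)/(2*5*4) = -433*37/10 = -16021/10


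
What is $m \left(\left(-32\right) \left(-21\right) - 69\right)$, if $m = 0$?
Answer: $0$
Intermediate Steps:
$m \left(\left(-32\right) \left(-21\right) - 69\right) = 0 \left(\left(-32\right) \left(-21\right) - 69\right) = 0 \left(672 - 69\right) = 0 \cdot 603 = 0$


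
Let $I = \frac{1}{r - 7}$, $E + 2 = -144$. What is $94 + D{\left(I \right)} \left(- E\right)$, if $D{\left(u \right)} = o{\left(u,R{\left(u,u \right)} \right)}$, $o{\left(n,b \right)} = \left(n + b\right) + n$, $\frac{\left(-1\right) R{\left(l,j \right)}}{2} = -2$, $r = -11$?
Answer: $\frac{5956}{9} \approx 661.78$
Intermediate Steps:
$E = -146$ ($E = -2 - 144 = -146$)
$R{\left(l,j \right)} = 4$ ($R{\left(l,j \right)} = \left(-2\right) \left(-2\right) = 4$)
$o{\left(n,b \right)} = b + 2 n$ ($o{\left(n,b \right)} = \left(b + n\right) + n = b + 2 n$)
$I = - \frac{1}{18}$ ($I = \frac{1}{-11 - 7} = \frac{1}{-18} = - \frac{1}{18} \approx -0.055556$)
$D{\left(u \right)} = 4 + 2 u$
$94 + D{\left(I \right)} \left(- E\right) = 94 + \left(4 + 2 \left(- \frac{1}{18}\right)\right) \left(\left(-1\right) \left(-146\right)\right) = 94 + \left(4 - \frac{1}{9}\right) 146 = 94 + \frac{35}{9} \cdot 146 = 94 + \frac{5110}{9} = \frac{5956}{9}$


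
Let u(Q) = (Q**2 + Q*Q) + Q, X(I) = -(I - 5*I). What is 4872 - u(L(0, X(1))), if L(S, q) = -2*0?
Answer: 4872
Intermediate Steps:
X(I) = 4*I (X(I) = -(-4)*I = 4*I)
L(S, q) = 0
u(Q) = Q + 2*Q**2 (u(Q) = (Q**2 + Q**2) + Q = 2*Q**2 + Q = Q + 2*Q**2)
4872 - u(L(0, X(1))) = 4872 - 0*(1 + 2*0) = 4872 - 0*(1 + 0) = 4872 - 0 = 4872 - 1*0 = 4872 + 0 = 4872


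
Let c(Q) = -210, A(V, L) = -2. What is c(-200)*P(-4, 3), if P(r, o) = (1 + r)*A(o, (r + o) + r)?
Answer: -1260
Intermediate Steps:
P(r, o) = -2 - 2*r (P(r, o) = (1 + r)*(-2) = -2 - 2*r)
c(-200)*P(-4, 3) = -210*(-2 - 2*(-4)) = -210*(-2 + 8) = -210*6 = -1260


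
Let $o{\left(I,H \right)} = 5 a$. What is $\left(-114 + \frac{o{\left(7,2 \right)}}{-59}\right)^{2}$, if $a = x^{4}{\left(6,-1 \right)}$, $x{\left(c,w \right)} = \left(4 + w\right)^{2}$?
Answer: $\frac{1562699961}{3481} \approx 4.4892 \cdot 10^{5}$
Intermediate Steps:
$a = 6561$ ($a = \left(\left(4 - 1\right)^{2}\right)^{4} = \left(3^{2}\right)^{4} = 9^{4} = 6561$)
$o{\left(I,H \right)} = 32805$ ($o{\left(I,H \right)} = 5 \cdot 6561 = 32805$)
$\left(-114 + \frac{o{\left(7,2 \right)}}{-59}\right)^{2} = \left(-114 + \frac{32805}{-59}\right)^{2} = \left(-114 + 32805 \left(- \frac{1}{59}\right)\right)^{2} = \left(-114 - \frac{32805}{59}\right)^{2} = \left(- \frac{39531}{59}\right)^{2} = \frac{1562699961}{3481}$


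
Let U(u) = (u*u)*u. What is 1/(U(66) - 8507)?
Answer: 1/278989 ≈ 3.5844e-6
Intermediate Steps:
U(u) = u**3 (U(u) = u**2*u = u**3)
1/(U(66) - 8507) = 1/(66**3 - 8507) = 1/(287496 - 8507) = 1/278989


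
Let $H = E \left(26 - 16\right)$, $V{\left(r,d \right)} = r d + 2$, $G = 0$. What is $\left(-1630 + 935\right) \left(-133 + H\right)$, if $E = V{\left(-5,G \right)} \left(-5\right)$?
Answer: $161935$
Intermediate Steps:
$V{\left(r,d \right)} = 2 + d r$ ($V{\left(r,d \right)} = d r + 2 = 2 + d r$)
$E = -10$ ($E = \left(2 + 0 \left(-5\right)\right) \left(-5\right) = \left(2 + 0\right) \left(-5\right) = 2 \left(-5\right) = -10$)
$H = -100$ ($H = - 10 \left(26 - 16\right) = \left(-10\right) 10 = -100$)
$\left(-1630 + 935\right) \left(-133 + H\right) = \left(-1630 + 935\right) \left(-133 - 100\right) = \left(-695\right) \left(-233\right) = 161935$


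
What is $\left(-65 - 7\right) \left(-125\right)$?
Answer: $9000$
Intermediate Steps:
$\left(-65 - 7\right) \left(-125\right) = \left(-72\right) \left(-125\right) = 9000$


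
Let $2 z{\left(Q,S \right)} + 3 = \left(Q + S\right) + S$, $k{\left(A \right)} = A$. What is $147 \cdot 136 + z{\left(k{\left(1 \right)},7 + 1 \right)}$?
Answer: $19999$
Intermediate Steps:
$z{\left(Q,S \right)} = - \frac{3}{2} + S + \frac{Q}{2}$ ($z{\left(Q,S \right)} = - \frac{3}{2} + \frac{\left(Q + S\right) + S}{2} = - \frac{3}{2} + \frac{Q + 2 S}{2} = - \frac{3}{2} + \left(S + \frac{Q}{2}\right) = - \frac{3}{2} + S + \frac{Q}{2}$)
$147 \cdot 136 + z{\left(k{\left(1 \right)},7 + 1 \right)} = 147 \cdot 136 + \left(- \frac{3}{2} + \left(7 + 1\right) + \frac{1}{2} \cdot 1\right) = 19992 + \left(- \frac{3}{2} + 8 + \frac{1}{2}\right) = 19992 + 7 = 19999$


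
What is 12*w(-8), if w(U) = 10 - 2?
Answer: 96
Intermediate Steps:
w(U) = 8
12*w(-8) = 12*8 = 96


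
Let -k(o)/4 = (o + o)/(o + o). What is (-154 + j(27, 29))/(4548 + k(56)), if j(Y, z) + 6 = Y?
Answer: -133/4544 ≈ -0.029269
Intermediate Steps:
k(o) = -4 (k(o) = -4*(o + o)/(o + o) = -4*2*o/(2*o) = -4*2*o*1/(2*o) = -4*1 = -4)
j(Y, z) = -6 + Y
(-154 + j(27, 29))/(4548 + k(56)) = (-154 + (-6 + 27))/(4548 - 4) = (-154 + 21)/4544 = -133*1/4544 = -133/4544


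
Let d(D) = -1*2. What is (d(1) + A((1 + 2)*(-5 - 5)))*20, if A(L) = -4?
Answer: -120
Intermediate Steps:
d(D) = -2
(d(1) + A((1 + 2)*(-5 - 5)))*20 = (-2 - 4)*20 = -6*20 = -120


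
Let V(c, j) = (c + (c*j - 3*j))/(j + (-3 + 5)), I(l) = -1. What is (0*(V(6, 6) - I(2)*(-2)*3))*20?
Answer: 0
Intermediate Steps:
V(c, j) = (c - 3*j + c*j)/(2 + j) (V(c, j) = (c + (-3*j + c*j))/(j + 2) = (c - 3*j + c*j)/(2 + j))
(0*(V(6, 6) - I(2)*(-2)*3))*20 = (0*((6 - 3*6 + 6*6)/(2 + 6) - (-1*(-2))*3))*20 = (0*((6 - 18 + 36)/8 - 2*3))*20 = (0*((⅛)*24 - 1*6))*20 = (0*(3 - 6))*20 = (0*(-3))*20 = 0*20 = 0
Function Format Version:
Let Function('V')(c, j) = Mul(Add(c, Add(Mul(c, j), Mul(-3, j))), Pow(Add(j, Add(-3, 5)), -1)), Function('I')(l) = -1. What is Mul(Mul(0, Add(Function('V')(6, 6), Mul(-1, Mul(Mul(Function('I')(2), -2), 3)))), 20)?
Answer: 0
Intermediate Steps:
Function('V')(c, j) = Mul(Pow(Add(2, j), -1), Add(c, Mul(-3, j), Mul(c, j))) (Function('V')(c, j) = Mul(Add(c, Add(Mul(-3, j), Mul(c, j))), Pow(Add(j, 2), -1)) = Mul(Add(c, Mul(-3, j), Mul(c, j)), Pow(Add(2, j), -1)) = Mul(Pow(Add(2, j), -1), Add(c, Mul(-3, j), Mul(c, j))))
Mul(Mul(0, Add(Function('V')(6, 6), Mul(-1, Mul(Mul(Function('I')(2), -2), 3)))), 20) = Mul(Mul(0, Add(Mul(Pow(Add(2, 6), -1), Add(6, Mul(-3, 6), Mul(6, 6))), Mul(-1, Mul(Mul(-1, -2), 3)))), 20) = Mul(Mul(0, Add(Mul(Pow(8, -1), Add(6, -18, 36)), Mul(-1, Mul(2, 3)))), 20) = Mul(Mul(0, Add(Mul(Rational(1, 8), 24), Mul(-1, 6))), 20) = Mul(Mul(0, Add(3, -6)), 20) = Mul(Mul(0, -3), 20) = Mul(0, 20) = 0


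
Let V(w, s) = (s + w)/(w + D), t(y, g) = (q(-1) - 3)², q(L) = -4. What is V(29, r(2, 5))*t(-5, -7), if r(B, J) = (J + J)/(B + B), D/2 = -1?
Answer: 343/6 ≈ 57.167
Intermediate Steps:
D = -2 (D = 2*(-1) = -2)
t(y, g) = 49 (t(y, g) = (-4 - 3)² = (-7)² = 49)
r(B, J) = J/B (r(B, J) = (2*J)/((2*B)) = (2*J)*(1/(2*B)) = J/B)
V(w, s) = (s + w)/(-2 + w) (V(w, s) = (s + w)/(w - 2) = (s + w)/(-2 + w))
V(29, r(2, 5))*t(-5, -7) = ((5/2 + 29)/(-2 + 29))*49 = ((5*(½) + 29)/27)*49 = ((5/2 + 29)/27)*49 = ((1/27)*(63/2))*49 = (7/6)*49 = 343/6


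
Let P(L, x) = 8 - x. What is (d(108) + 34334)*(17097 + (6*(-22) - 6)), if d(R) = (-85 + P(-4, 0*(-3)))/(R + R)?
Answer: 41923026751/72 ≈ 5.8226e+8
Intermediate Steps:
d(R) = -77/(2*R) (d(R) = (-85 + (8 - 0*(-3)))/(R + R) = (-85 + (8 - 1*0))/((2*R)) = (-85 + (8 + 0))*(1/(2*R)) = (-85 + 8)*(1/(2*R)) = -77/(2*R))
(d(108) + 34334)*(17097 + (6*(-22) - 6)) = (-77/2/108 + 34334)*(17097 + (6*(-22) - 6)) = (-77/2*1/108 + 34334)*(17097 + (-132 - 6)) = (-77/216 + 34334)*(17097 - 138) = (7416067/216)*16959 = 41923026751/72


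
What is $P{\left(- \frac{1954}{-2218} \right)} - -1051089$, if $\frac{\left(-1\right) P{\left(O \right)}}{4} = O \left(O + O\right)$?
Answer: $\frac{1292706754177}{1229881} \approx 1.0511 \cdot 10^{6}$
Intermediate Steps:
$P{\left(O \right)} = - 8 O^{2}$ ($P{\left(O \right)} = - 4 O \left(O + O\right) = - 4 O 2 O = - 4 \cdot 2 O^{2} = - 8 O^{2}$)
$P{\left(- \frac{1954}{-2218} \right)} - -1051089 = - 8 \left(- \frac{1954}{-2218}\right)^{2} - -1051089 = - 8 \left(\left(-1954\right) \left(- \frac{1}{2218}\right)\right)^{2} + 1051089 = - 8 \left(\frac{977}{1109}\right)^{2} + 1051089 = \left(-8\right) \frac{954529}{1229881} + 1051089 = - \frac{7636232}{1229881} + 1051089 = \frac{1292706754177}{1229881}$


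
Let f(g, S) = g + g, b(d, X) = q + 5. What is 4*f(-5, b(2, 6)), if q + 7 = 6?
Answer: -40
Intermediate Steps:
q = -1 (q = -7 + 6 = -1)
b(d, X) = 4 (b(d, X) = -1 + 5 = 4)
f(g, S) = 2*g
4*f(-5, b(2, 6)) = 4*(2*(-5)) = 4*(-10) = -40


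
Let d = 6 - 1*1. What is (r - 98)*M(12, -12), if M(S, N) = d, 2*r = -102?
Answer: -745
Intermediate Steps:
r = -51 (r = (1/2)*(-102) = -51)
d = 5 (d = 6 - 1 = 5)
M(S, N) = 5
(r - 98)*M(12, -12) = (-51 - 98)*5 = -149*5 = -745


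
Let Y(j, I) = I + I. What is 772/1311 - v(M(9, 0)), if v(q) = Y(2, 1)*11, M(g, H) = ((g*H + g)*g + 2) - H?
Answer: -28070/1311 ≈ -21.411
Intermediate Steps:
Y(j, I) = 2*I
M(g, H) = 2 - H + g*(g + H*g) (M(g, H) = ((H*g + g)*g + 2) - H = ((g + H*g)*g + 2) - H = (g*(g + H*g) + 2) - H = (2 + g*(g + H*g)) - H = 2 - H + g*(g + H*g))
v(q) = 22 (v(q) = (2*1)*11 = 2*11 = 22)
772/1311 - v(M(9, 0)) = 772/1311 - 1*22 = 772*(1/1311) - 22 = 772/1311 - 22 = -28070/1311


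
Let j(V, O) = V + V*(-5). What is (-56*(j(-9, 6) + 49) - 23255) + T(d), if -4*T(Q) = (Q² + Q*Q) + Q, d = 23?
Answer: -113141/4 ≈ -28285.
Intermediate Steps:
j(V, O) = -4*V (j(V, O) = V - 5*V = -4*V)
T(Q) = -Q²/2 - Q/4 (T(Q) = -((Q² + Q*Q) + Q)/4 = -((Q² + Q²) + Q)/4 = -(2*Q² + Q)/4 = -(Q + 2*Q²)/4 = -Q²/2 - Q/4)
(-56*(j(-9, 6) + 49) - 23255) + T(d) = (-56*(-4*(-9) + 49) - 23255) - ¼*23*(1 + 2*23) = (-56*(36 + 49) - 23255) - ¼*23*(1 + 46) = (-56*85 - 23255) - ¼*23*47 = (-4760 - 23255) - 1081/4 = -28015 - 1081/4 = -113141/4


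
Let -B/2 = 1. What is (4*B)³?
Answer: -512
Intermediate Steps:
B = -2 (B = -2*1 = -2)
(4*B)³ = (4*(-2))³ = (-8)³ = -512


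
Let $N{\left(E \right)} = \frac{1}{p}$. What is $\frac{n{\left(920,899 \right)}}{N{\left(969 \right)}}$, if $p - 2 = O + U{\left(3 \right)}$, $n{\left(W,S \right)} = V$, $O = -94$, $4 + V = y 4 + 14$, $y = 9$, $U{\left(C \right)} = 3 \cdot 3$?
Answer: $-3818$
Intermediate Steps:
$U{\left(C \right)} = 9$
$V = 46$ ($V = -4 + \left(9 \cdot 4 + 14\right) = -4 + \left(36 + 14\right) = -4 + 50 = 46$)
$n{\left(W,S \right)} = 46$
$p = -83$ ($p = 2 + \left(-94 + 9\right) = 2 - 85 = -83$)
$N{\left(E \right)} = - \frac{1}{83}$ ($N{\left(E \right)} = \frac{1}{-83} = - \frac{1}{83}$)
$\frac{n{\left(920,899 \right)}}{N{\left(969 \right)}} = \frac{46}{- \frac{1}{83}} = 46 \left(-83\right) = -3818$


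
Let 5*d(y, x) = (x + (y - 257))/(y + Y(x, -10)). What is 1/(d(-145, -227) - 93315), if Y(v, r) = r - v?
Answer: -360/33594029 ≈ -1.0716e-5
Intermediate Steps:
d(y, x) = (-257 + x + y)/(5*(-10 + y - x)) (d(y, x) = ((x + (y - 257))/(y + (-10 - x)))/5 = ((x + (-257 + y))/(-10 + y - x))/5 = ((-257 + x + y)/(-10 + y - x))/5 = (-257 + x + y)/(5*(-10 + y - x)))
1/(d(-145, -227) - 93315) = 1/((257 - 1*(-227) - 1*(-145))/(5*(10 - 227 - 1*(-145))) - 93315) = 1/((257 + 227 + 145)/(5*(10 - 227 + 145)) - 93315) = 1/((1/5)*629/(-72) - 93315) = 1/((1/5)*(-1/72)*629 - 93315) = 1/(-629/360 - 93315) = 1/(-33594029/360) = -360/33594029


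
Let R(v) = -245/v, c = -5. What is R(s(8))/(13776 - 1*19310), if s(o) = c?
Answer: -49/5534 ≈ -0.0088544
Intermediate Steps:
s(o) = -5
R(s(8))/(13776 - 1*19310) = (-245/(-5))/(13776 - 1*19310) = (-245*(-⅕))/(13776 - 19310) = 49/(-5534) = 49*(-1/5534) = -49/5534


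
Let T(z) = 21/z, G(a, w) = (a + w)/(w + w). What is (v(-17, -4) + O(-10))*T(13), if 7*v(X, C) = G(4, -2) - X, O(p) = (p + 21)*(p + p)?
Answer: -9141/26 ≈ -351.58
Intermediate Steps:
G(a, w) = (a + w)/(2*w) (G(a, w) = (a + w)/((2*w)) = (a + w)*(1/(2*w)) = (a + w)/(2*w))
O(p) = 2*p*(21 + p) (O(p) = (21 + p)*(2*p) = 2*p*(21 + p))
v(X, C) = -1/14 - X/7 (v(X, C) = ((1/2)*(4 - 2)/(-2) - X)/7 = ((1/2)*(-1/2)*2 - X)/7 = (-1/2 - X)/7 = -1/14 - X/7)
(v(-17, -4) + O(-10))*T(13) = ((-1/14 - 1/7*(-17)) + 2*(-10)*(21 - 10))*(21/13) = ((-1/14 + 17/7) + 2*(-10)*11)*(21*(1/13)) = (33/14 - 220)*(21/13) = -3047/14*21/13 = -9141/26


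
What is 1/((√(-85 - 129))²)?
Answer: -1/214 ≈ -0.0046729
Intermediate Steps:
1/((√(-85 - 129))²) = 1/((√(-214))²) = 1/((I*√214)²) = 1/(-214) = -1/214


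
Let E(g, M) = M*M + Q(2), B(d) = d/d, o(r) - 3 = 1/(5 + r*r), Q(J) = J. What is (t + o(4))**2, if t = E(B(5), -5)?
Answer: 398161/441 ≈ 902.86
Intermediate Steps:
o(r) = 3 + 1/(5 + r**2) (o(r) = 3 + 1/(5 + r*r) = 3 + 1/(5 + r**2))
B(d) = 1
E(g, M) = 2 + M**2 (E(g, M) = M*M + 2 = M**2 + 2 = 2 + M**2)
t = 27 (t = 2 + (-5)**2 = 2 + 25 = 27)
(t + o(4))**2 = (27 + (16 + 3*4**2)/(5 + 4**2))**2 = (27 + (16 + 3*16)/(5 + 16))**2 = (27 + (16 + 48)/21)**2 = (27 + (1/21)*64)**2 = (27 + 64/21)**2 = (631/21)**2 = 398161/441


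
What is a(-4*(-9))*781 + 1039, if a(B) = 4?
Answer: 4163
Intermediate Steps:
a(-4*(-9))*781 + 1039 = 4*781 + 1039 = 3124 + 1039 = 4163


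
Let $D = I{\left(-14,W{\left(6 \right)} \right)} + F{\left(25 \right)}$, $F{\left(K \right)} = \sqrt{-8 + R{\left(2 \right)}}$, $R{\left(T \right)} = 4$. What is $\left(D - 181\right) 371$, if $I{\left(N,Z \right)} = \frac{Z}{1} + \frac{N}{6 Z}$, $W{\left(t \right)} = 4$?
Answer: $- \frac{790601}{12} + 742 i \approx -65883.0 + 742.0 i$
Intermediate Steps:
$I{\left(N,Z \right)} = Z + \frac{N}{6 Z}$ ($I{\left(N,Z \right)} = Z 1 + N \frac{1}{6 Z} = Z + \frac{N}{6 Z}$)
$F{\left(K \right)} = 2 i$ ($F{\left(K \right)} = \sqrt{-8 + 4} = \sqrt{-4} = 2 i$)
$D = \frac{41}{12} + 2 i$ ($D = \left(4 + \frac{1}{6} \left(-14\right) \frac{1}{4}\right) + 2 i = \left(4 - \frac{7}{12}\right) + 2 i = \frac{41}{12} + 2 i \approx 3.4167 + 2.0 i$)
$\left(D - 181\right) 371 = \left(\left(\frac{41}{12} + 2 i\right) - 181\right) 371 = \left(- \frac{2131}{12} + 2 i\right) 371 = - \frac{790601}{12} + 742 i$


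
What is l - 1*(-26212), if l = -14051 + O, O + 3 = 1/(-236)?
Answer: 2869287/236 ≈ 12158.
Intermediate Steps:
O = -709/236 (O = -3 + 1/(-236) = -3 - 1/236 = -709/236 ≈ -3.0042)
l = -3316745/236 (l = -14051 - 709/236 = -3316745/236 ≈ -14054.)
l - 1*(-26212) = -3316745/236 - 1*(-26212) = -3316745/236 + 26212 = 2869287/236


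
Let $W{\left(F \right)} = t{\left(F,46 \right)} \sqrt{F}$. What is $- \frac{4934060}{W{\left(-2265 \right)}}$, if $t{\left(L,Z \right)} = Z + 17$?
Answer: $\frac{986812 i \sqrt{2265}}{28539} \approx 1645.6 i$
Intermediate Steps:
$t{\left(L,Z \right)} = 17 + Z$
$W{\left(F \right)} = 63 \sqrt{F}$ ($W{\left(F \right)} = \left(17 + 46\right) \sqrt{F} = 63 \sqrt{F}$)
$- \frac{4934060}{W{\left(-2265 \right)}} = - \frac{4934060}{63 \sqrt{-2265}} = - \frac{4934060}{63 i \sqrt{2265}} = - 4934060 \left(- \frac{i \sqrt{2265}}{142695}\right) = \frac{986812 i \sqrt{2265}}{28539}$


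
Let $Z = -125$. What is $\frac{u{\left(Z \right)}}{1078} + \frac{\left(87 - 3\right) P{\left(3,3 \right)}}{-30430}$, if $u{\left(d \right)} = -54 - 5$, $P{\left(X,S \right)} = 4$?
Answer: $- \frac{1078789}{16401770} \approx -0.065773$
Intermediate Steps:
$u{\left(d \right)} = -59$ ($u{\left(d \right)} = -54 - 5 = -59$)
$\frac{u{\left(Z \right)}}{1078} + \frac{\left(87 - 3\right) P{\left(3,3 \right)}}{-30430} = - \frac{59}{1078} + \frac{\left(87 - 3\right) 4}{-30430} = \left(-59\right) \frac{1}{1078} + 84 \cdot 4 \left(- \frac{1}{30430}\right) = - \frac{59}{1078} + 336 \left(- \frac{1}{30430}\right) = - \frac{59}{1078} - \frac{168}{15215} = - \frac{1078789}{16401770}$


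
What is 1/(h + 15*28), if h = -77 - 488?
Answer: -1/145 ≈ -0.0068966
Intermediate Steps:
h = -565
1/(h + 15*28) = 1/(-565 + 15*28) = 1/(-565 + 420) = 1/(-145) = -1/145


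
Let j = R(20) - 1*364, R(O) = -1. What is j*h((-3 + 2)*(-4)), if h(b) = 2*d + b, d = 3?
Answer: -3650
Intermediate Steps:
j = -365 (j = -1 - 1*364 = -1 - 364 = -365)
h(b) = 6 + b (h(b) = 2*3 + b = 6 + b)
j*h((-3 + 2)*(-4)) = -365*(6 + (-3 + 2)*(-4)) = -365*(6 - 1*(-4)) = -365*(6 + 4) = -365*10 = -3650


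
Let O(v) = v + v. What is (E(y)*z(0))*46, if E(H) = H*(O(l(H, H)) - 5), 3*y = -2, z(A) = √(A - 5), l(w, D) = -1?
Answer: 644*I*√5/3 ≈ 480.01*I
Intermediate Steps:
O(v) = 2*v
z(A) = √(-5 + A)
y = -⅔ (y = (⅓)*(-2) = -⅔ ≈ -0.66667)
E(H) = -7*H (E(H) = H*(2*(-1) - 5) = H*(-2 - 5) = H*(-7) = -7*H)
(E(y)*z(0))*46 = ((-7*(-⅔))*√(-5 + 0))*46 = (14*√(-5)/3)*46 = (14*(I*√5)/3)*46 = (14*I*√5/3)*46 = 644*I*√5/3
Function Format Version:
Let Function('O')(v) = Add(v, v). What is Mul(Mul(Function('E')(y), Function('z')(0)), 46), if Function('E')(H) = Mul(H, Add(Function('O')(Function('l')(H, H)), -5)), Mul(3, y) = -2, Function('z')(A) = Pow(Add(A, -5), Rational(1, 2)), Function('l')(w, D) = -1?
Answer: Mul(Rational(644, 3), I, Pow(5, Rational(1, 2))) ≈ Mul(480.01, I)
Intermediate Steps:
Function('O')(v) = Mul(2, v)
Function('z')(A) = Pow(Add(-5, A), Rational(1, 2))
y = Rational(-2, 3) (y = Mul(Rational(1, 3), -2) = Rational(-2, 3) ≈ -0.66667)
Function('E')(H) = Mul(-7, H) (Function('E')(H) = Mul(H, Add(Mul(2, -1), -5)) = Mul(H, Add(-2, -5)) = Mul(H, -7) = Mul(-7, H))
Mul(Mul(Function('E')(y), Function('z')(0)), 46) = Mul(Mul(Mul(-7, Rational(-2, 3)), Pow(Add(-5, 0), Rational(1, 2))), 46) = Mul(Mul(Rational(14, 3), Pow(-5, Rational(1, 2))), 46) = Mul(Mul(Rational(14, 3), Mul(I, Pow(5, Rational(1, 2)))), 46) = Mul(Mul(Rational(14, 3), I, Pow(5, Rational(1, 2))), 46) = Mul(Rational(644, 3), I, Pow(5, Rational(1, 2)))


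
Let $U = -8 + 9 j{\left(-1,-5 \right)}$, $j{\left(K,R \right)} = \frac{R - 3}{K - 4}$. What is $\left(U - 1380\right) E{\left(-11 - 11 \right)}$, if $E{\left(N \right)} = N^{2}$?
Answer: $- \frac{3324112}{5} \approx -6.6482 \cdot 10^{5}$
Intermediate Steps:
$j{\left(K,R \right)} = \frac{-3 + R}{-4 + K}$
$U = \frac{32}{5}$ ($U = -8 + 9 \frac{-3 - 5}{-4 - 1} = -8 + 9 \frac{1}{-5} \left(-8\right) = -8 + 9 \left(\left(- \frac{1}{5}\right) \left(-8\right)\right) = -8 + 9 \cdot \frac{8}{5} = -8 + \frac{72}{5} = \frac{32}{5} \approx 6.4$)
$\left(U - 1380\right) E{\left(-11 - 11 \right)} = \left(\frac{32}{5} - 1380\right) \left(-11 - 11\right)^{2} = - \frac{6868 \left(-11 - 11\right)^{2}}{5} = - \frac{6868 \left(-22\right)^{2}}{5} = \left(- \frac{6868}{5}\right) 484 = - \frac{3324112}{5}$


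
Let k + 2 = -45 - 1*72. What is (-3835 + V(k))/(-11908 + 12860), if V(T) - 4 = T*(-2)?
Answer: -3593/952 ≈ -3.7742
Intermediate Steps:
k = -119 (k = -2 + (-45 - 1*72) = -2 + (-45 - 72) = -2 - 117 = -119)
V(T) = 4 - 2*T (V(T) = 4 + T*(-2) = 4 - 2*T)
(-3835 + V(k))/(-11908 + 12860) = (-3835 + (4 - 2*(-119)))/(-11908 + 12860) = (-3835 + (4 + 238))/952 = (-3835 + 242)*(1/952) = -3593*1/952 = -3593/952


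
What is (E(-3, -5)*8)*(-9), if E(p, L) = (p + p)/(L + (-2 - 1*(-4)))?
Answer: -144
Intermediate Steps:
E(p, L) = 2*p/(2 + L) (E(p, L) = (2*p)/(L + (-2 + 4)) = (2*p)/(L + 2) = (2*p)/(2 + L) = 2*p/(2 + L))
(E(-3, -5)*8)*(-9) = ((2*(-3)/(2 - 5))*8)*(-9) = ((2*(-3)/(-3))*8)*(-9) = ((2*(-3)*(-1/3))*8)*(-9) = (2*8)*(-9) = 16*(-9) = -144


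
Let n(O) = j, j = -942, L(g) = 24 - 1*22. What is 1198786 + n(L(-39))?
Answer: 1197844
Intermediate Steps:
L(g) = 2 (L(g) = 24 - 22 = 2)
n(O) = -942
1198786 + n(L(-39)) = 1198786 - 942 = 1197844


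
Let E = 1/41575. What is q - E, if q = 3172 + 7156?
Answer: 429386599/41575 ≈ 10328.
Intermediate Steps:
E = 1/41575 ≈ 2.4053e-5
q = 10328
q - E = 10328 - 1*1/41575 = 10328 - 1/41575 = 429386599/41575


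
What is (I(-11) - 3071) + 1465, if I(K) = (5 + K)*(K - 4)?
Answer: -1516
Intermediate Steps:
I(K) = (-4 + K)*(5 + K) (I(K) = (5 + K)*(-4 + K) = (-4 + K)*(5 + K))
(I(-11) - 3071) + 1465 = ((-20 - 11 + (-11)²) - 3071) + 1465 = ((-20 - 11 + 121) - 3071) + 1465 = (90 - 3071) + 1465 = -2981 + 1465 = -1516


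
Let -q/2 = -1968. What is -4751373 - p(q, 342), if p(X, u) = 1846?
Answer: -4753219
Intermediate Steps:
q = 3936 (q = -2*(-1968) = 3936)
-4751373 - p(q, 342) = -4751373 - 1*1846 = -4751373 - 1846 = -4753219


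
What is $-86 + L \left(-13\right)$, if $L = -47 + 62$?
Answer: $-281$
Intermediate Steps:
$L = 15$
$-86 + L \left(-13\right) = -86 + 15 \left(-13\right) = -86 - 195 = -281$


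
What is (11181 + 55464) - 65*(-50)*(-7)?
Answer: 43895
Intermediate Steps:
(11181 + 55464) - 65*(-50)*(-7) = 66645 + 3250*(-7) = 66645 - 22750 = 43895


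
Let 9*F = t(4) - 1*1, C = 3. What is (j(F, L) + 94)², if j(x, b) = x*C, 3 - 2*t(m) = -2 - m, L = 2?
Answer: 326041/36 ≈ 9056.7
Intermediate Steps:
t(m) = 5/2 + m/2 (t(m) = 3/2 - (-2 - m)/2 = 3/2 + (1 + m/2) = 5/2 + m/2)
F = 7/18 (F = ((5/2 + (½)*4) - 1*1)/9 = ((5/2 + 2) - 1)/9 = (9/2 - 1)/9 = (⅑)*(7/2) = 7/18 ≈ 0.38889)
j(x, b) = 3*x (j(x, b) = x*3 = 3*x)
(j(F, L) + 94)² = (3*(7/18) + 94)² = (7/6 + 94)² = (571/6)² = 326041/36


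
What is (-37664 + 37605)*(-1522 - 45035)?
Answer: 2746863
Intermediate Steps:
(-37664 + 37605)*(-1522 - 45035) = -59*(-46557) = 2746863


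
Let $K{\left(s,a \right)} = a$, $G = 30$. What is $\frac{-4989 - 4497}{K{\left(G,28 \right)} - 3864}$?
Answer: $\frac{4743}{1918} \approx 2.4729$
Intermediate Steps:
$\frac{-4989 - 4497}{K{\left(G,28 \right)} - 3864} = \frac{-4989 - 4497}{28 - 3864} = - \frac{9486}{-3836} = \left(-9486\right) \left(- \frac{1}{3836}\right) = \frac{4743}{1918}$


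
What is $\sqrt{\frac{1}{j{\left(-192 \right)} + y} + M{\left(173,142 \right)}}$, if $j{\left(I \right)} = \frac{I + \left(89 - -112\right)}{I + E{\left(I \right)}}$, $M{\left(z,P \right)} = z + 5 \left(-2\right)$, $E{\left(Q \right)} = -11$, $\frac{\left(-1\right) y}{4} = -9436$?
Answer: $\frac{8 \sqrt{149518387143014}}{7662023} \approx 12.767$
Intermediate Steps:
$y = 37744$ ($y = \left(-4\right) \left(-9436\right) = 37744$)
$M{\left(z,P \right)} = -10 + z$ ($M{\left(z,P \right)} = z - 10 = -10 + z$)
$j{\left(I \right)} = \frac{201 + I}{-11 + I}$ ($j{\left(I \right)} = \frac{I + \left(89 - -112\right)}{I - 11} = \frac{I + \left(89 + 112\right)}{-11 + I} = \frac{I + 201}{-11 + I} = \frac{201 + I}{-11 + I}$)
$\sqrt{\frac{1}{j{\left(-192 \right)} + y} + M{\left(173,142 \right)}} = \sqrt{\frac{1}{\frac{201 - 192}{-11 - 192} + 37744} + \left(-10 + 173\right)} = \sqrt{\frac{1}{\frac{1}{-203} \cdot 9 + 37744} + 163} = \sqrt{\frac{1}{\left(- \frac{1}{203}\right) 9 + 37744} + 163} = \sqrt{\frac{1}{- \frac{9}{203} + 37744} + 163} = \sqrt{\frac{1}{\frac{7662023}{203}} + 163} = \sqrt{\frac{203}{7662023} + 163} = \sqrt{\frac{1248909952}{7662023}} = \frac{8 \sqrt{149518387143014}}{7662023}$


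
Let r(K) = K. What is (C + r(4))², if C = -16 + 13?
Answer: 1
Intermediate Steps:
C = -3
(C + r(4))² = (-3 + 4)² = 1² = 1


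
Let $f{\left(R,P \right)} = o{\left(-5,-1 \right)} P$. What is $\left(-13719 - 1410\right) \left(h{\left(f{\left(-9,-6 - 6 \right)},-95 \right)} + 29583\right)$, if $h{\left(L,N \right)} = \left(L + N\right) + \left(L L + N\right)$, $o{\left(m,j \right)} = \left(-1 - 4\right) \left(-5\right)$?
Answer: $-1801757997$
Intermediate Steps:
$o{\left(m,j \right)} = 25$ ($o{\left(m,j \right)} = \left(-5\right) \left(-5\right) = 25$)
$f{\left(R,P \right)} = 25 P$
$h{\left(L,N \right)} = L + L^{2} + 2 N$ ($h{\left(L,N \right)} = \left(L + N\right) + \left(L^{2} + N\right) = \left(L + N\right) + \left(N + L^{2}\right) = L + L^{2} + 2 N$)
$\left(-13719 - 1410\right) \left(h{\left(f{\left(-9,-6 - 6 \right)},-95 \right)} + 29583\right) = \left(-13719 - 1410\right) \left(\left(25 \left(-6 - 6\right) + \left(25 \left(-6 - 6\right)\right)^{2} + 2 \left(-95\right)\right) + 29583\right) = - 15129 \left(\left(25 \left(-12\right) + \left(25 \left(-12\right)\right)^{2} - 190\right) + 29583\right) = - 15129 \left(\left(-300 + \left(-300\right)^{2} - 190\right) + 29583\right) = - 15129 \left(\left(-300 + 90000 - 190\right) + 29583\right) = - 15129 \left(89510 + 29583\right) = \left(-15129\right) 119093 = -1801757997$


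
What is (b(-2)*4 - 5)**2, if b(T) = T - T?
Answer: 25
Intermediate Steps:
b(T) = 0
(b(-2)*4 - 5)**2 = (0*4 - 5)**2 = (0 - 5)**2 = (-5)**2 = 25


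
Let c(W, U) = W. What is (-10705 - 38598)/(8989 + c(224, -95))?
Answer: -49303/9213 ≈ -5.3515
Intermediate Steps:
(-10705 - 38598)/(8989 + c(224, -95)) = (-10705 - 38598)/(8989 + 224) = -49303/9213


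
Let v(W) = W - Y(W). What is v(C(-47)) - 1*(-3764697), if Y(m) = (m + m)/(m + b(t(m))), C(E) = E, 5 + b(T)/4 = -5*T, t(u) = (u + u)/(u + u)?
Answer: 327524456/87 ≈ 3.7646e+6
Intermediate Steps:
t(u) = 1 (t(u) = (2*u)/((2*u)) = (2*u)*(1/(2*u)) = 1)
b(T) = -20 - 20*T (b(T) = -20 + 4*(-5*T) = -20 - 20*T)
Y(m) = 2*m/(-40 + m) (Y(m) = (m + m)/(m + (-20 - 20*1)) = (2*m)/(m + (-20 - 20)) = (2*m)/(m - 40) = (2*m)/(-40 + m) = 2*m/(-40 + m))
v(W) = W - 2*W/(-40 + W)
v(C(-47)) - 1*(-3764697) = -47*(-42 - 47)/(-40 - 47) - 1*(-3764697) = -47*(-89)/(-87) + 3764697 = -47*(-1/87)*(-89) + 3764697 = -4183/87 + 3764697 = 327524456/87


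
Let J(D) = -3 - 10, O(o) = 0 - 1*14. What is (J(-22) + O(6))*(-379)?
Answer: 10233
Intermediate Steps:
O(o) = -14 (O(o) = 0 - 14 = -14)
J(D) = -13
(J(-22) + O(6))*(-379) = (-13 - 14)*(-379) = -27*(-379) = 10233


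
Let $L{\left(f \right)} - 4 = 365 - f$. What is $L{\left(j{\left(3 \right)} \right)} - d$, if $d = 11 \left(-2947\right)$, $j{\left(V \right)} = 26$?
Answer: $32760$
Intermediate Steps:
$L{\left(f \right)} = 369 - f$ ($L{\left(f \right)} = 4 - \left(-365 + f\right) = 369 - f$)
$d = -32417$
$L{\left(j{\left(3 \right)} \right)} - d = \left(369 - 26\right) - -32417 = \left(369 - 26\right) + 32417 = 343 + 32417 = 32760$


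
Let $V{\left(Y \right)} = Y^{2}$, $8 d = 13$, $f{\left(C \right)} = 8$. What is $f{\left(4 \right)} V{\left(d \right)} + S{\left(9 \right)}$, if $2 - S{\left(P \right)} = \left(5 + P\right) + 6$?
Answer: $\frac{25}{8} \approx 3.125$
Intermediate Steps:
$S{\left(P \right)} = -9 - P$ ($S{\left(P \right)} = 2 - \left(\left(5 + P\right) + 6\right) = 2 - \left(11 + P\right) = -9 - P$)
$d = \frac{13}{8}$ ($d = \frac{1}{8} \cdot 13 = \frac{13}{8} \approx 1.625$)
$f{\left(4 \right)} V{\left(d \right)} + S{\left(9 \right)} = 8 \left(\frac{13}{8}\right)^{2} - 18 = 8 \cdot \frac{169}{64} - 18 = \frac{169}{8} - 18 = \frac{25}{8}$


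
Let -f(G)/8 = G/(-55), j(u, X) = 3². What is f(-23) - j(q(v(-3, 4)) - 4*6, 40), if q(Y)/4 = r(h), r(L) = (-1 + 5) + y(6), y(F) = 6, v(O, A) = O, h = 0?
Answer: -679/55 ≈ -12.345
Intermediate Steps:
r(L) = 10 (r(L) = (-1 + 5) + 6 = 4 + 6 = 10)
q(Y) = 40 (q(Y) = 4*10 = 40)
j(u, X) = 9
f(G) = 8*G/55 (f(G) = -8*G/(-55) = -8*G*(-1)/55 = -(-8)*G/55 = 8*G/55)
f(-23) - j(q(v(-3, 4)) - 4*6, 40) = (8/55)*(-23) - 1*9 = -184/55 - 9 = -679/55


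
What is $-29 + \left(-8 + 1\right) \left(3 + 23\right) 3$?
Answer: $-575$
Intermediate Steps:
$-29 + \left(-8 + 1\right) \left(3 + 23\right) 3 = -29 + \left(-7\right) 26 \cdot 3 = -29 - 546 = -575$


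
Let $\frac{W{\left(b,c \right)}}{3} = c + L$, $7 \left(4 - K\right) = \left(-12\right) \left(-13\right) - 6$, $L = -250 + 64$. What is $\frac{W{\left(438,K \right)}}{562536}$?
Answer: $- \frac{178}{164073} \approx -0.0010849$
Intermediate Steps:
$L = -186$
$K = - \frac{122}{7}$ ($K = 4 - \frac{\left(-12\right) \left(-13\right) - 6}{7} = 4 - \frac{156 - 6}{7} = 4 - \frac{150}{7} = - \frac{122}{7} \approx -17.429$)
$W{\left(b,c \right)} = -558 + 3 c$ ($W{\left(b,c \right)} = 3 \left(c - 186\right) = 3 \left(-186 + c\right) = -558 + 3 c$)
$\frac{W{\left(438,K \right)}}{562536} = \frac{-558 + 3 \left(- \frac{122}{7}\right)}{562536} = \left(-558 - \frac{366}{7}\right) \frac{1}{562536} = \left(- \frac{4272}{7}\right) \frac{1}{562536} = - \frac{178}{164073}$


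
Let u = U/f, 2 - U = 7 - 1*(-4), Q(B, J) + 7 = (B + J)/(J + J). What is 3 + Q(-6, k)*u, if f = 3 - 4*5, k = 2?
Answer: -21/17 ≈ -1.2353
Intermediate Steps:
Q(B, J) = -7 + (B + J)/(2*J) (Q(B, J) = -7 + (B + J)/(J + J) = -7 + (B + J)/((2*J)) = -7 + (B + J)*(1/(2*J)) = -7 + (B + J)/(2*J))
f = -17 (f = 3 - 20 = -17)
U = -9 (U = 2 - (7 - 1*(-4)) = 2 - (7 + 4) = 2 - 1*11 = 2 - 11 = -9)
u = 9/17 (u = -9/(-17) = -9*(-1/17) = 9/17 ≈ 0.52941)
3 + Q(-6, k)*u = 3 + ((1/2)*(-6 - 13*2)/2)*(9/17) = 3 + ((1/2)*(1/2)*(-6 - 26))*(9/17) = 3 + ((1/2)*(1/2)*(-32))*(9/17) = 3 - 8*9/17 = 3 - 72/17 = -21/17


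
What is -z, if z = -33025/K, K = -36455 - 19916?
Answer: -33025/56371 ≈ -0.58585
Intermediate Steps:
K = -56371
z = 33025/56371 (z = -33025/(-56371) = -33025*(-1/56371) = 33025/56371 ≈ 0.58585)
-z = -1*33025/56371 = -33025/56371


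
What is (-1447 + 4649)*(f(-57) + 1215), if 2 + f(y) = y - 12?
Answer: 3663088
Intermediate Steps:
f(y) = -14 + y (f(y) = -2 + (y - 12) = -2 + (-12 + y) = -14 + y)
(-1447 + 4649)*(f(-57) + 1215) = (-1447 + 4649)*((-14 - 57) + 1215) = 3202*(-71 + 1215) = 3202*1144 = 3663088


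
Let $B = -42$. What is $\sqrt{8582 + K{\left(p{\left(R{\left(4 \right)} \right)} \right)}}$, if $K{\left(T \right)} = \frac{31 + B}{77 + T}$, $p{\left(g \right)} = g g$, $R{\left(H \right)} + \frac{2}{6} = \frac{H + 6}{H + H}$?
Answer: $\frac{\sqrt{8911067366}}{1019} \approx 92.638$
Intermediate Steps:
$R{\left(H \right)} = - \frac{1}{3} + \frac{6 + H}{2 H}$ ($R{\left(H \right)} = - \frac{1}{3} + \frac{H + 6}{H + H} = - \frac{1}{3} + \frac{6 + H}{2 H}$)
$p{\left(g \right)} = g^{2}$
$K{\left(T \right)} = - \frac{11}{77 + T}$ ($K{\left(T \right)} = \frac{31 - 42}{77 + T} = - \frac{11}{77 + T}$)
$\sqrt{8582 + K{\left(p{\left(R{\left(4 \right)} \right)} \right)}} = \sqrt{8582 - \frac{11}{77 + \left(\frac{18 + 4}{6 \cdot 4}\right)^{2}}} = \sqrt{8582 - \frac{11}{77 + \left(\frac{1}{6} \cdot \frac{1}{4} \cdot 22\right)^{2}}} = \sqrt{8582 - \frac{11}{77 + \left(\frac{11}{12}\right)^{2}}} = \sqrt{8582 - \frac{11}{77 + \frac{121}{144}}} = \sqrt{8582 - \frac{11}{\frac{11209}{144}}} = \sqrt{8582 - \frac{144}{1019}} = \sqrt{\frac{8744914}{1019}} = \frac{\sqrt{8911067366}}{1019}$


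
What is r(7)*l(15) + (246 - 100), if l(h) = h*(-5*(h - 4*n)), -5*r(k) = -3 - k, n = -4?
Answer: -4504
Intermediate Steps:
r(k) = ⅗ + k/5 (r(k) = -(-3 - k)/5 = ⅗ + k/5)
l(h) = h*(-80 - 5*h) (l(h) = h*(-5*(h - 4*(-4))) = h*(-5*(h + 16)) = h*(-5*(16 + h)) = h*(-80 - 5*h))
r(7)*l(15) + (246 - 100) = (⅗ + (⅕)*7)*(-5*15*(16 + 15)) + (246 - 100) = (⅗ + 7/5)*(-5*15*31) + 146 = 2*(-2325) + 146 = -4650 + 146 = -4504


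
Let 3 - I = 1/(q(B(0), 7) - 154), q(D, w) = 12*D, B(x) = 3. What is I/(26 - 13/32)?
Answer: 5680/48321 ≈ 0.11755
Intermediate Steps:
I = 355/118 (I = 3 - 1/(12*3 - 154) = 3 - 1/(36 - 154) = 3 - 1/(-118) = 3 - 1*(-1/118) = 3 + 1/118 = 355/118 ≈ 3.0085)
I/(26 - 13/32) = (355/118)/(26 - 13/32) = (355/118)/(819/32) = (32/819)*(355/118) = 5680/48321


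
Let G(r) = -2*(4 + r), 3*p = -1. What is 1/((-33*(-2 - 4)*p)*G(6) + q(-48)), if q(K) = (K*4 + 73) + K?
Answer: 1/1153 ≈ 0.00086730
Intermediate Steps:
p = -⅓ (p = (⅓)*(-1) = -⅓ ≈ -0.33333)
G(r) = -8 - 2*r
q(K) = 73 + 5*K (q(K) = (4*K + 73) + K = (73 + 4*K) + K = 73 + 5*K)
1/((-33*(-2 - 4)*p)*G(6) + q(-48)) = 1/((-33*(-2 - 4)*(-1)/3)*(-8 - 2*6) + (73 + 5*(-48))) = 1/((-(-198)*(-1)/3)*(-8 - 12) + (73 - 240)) = 1/(-33*2*(-20) - 167) = 1/(-66*(-20) - 167) = 1/(1320 - 167) = 1/1153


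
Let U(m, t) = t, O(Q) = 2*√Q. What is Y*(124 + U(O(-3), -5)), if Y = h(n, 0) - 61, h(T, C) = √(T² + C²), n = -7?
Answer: -6426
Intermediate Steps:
h(T, C) = √(C² + T²)
Y = -54 (Y = √(0² + (-7)²) - 61 = √(0 + 49) - 61 = √49 - 61 = 7 - 61 = -54)
Y*(124 + U(O(-3), -5)) = -54*(124 - 5) = -54*119 = -6426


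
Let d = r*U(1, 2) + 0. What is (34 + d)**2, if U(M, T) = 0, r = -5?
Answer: 1156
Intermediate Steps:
d = 0 (d = -5*0 + 0 = 0 + 0 = 0)
(34 + d)**2 = (34 + 0)**2 = 34**2 = 1156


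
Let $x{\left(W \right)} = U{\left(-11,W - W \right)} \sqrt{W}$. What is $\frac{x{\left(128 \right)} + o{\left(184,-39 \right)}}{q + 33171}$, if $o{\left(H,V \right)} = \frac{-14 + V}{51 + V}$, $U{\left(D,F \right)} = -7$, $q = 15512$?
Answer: $- \frac{53}{584196} - \frac{56 \sqrt{2}}{48683} \approx -0.0017175$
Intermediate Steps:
$x{\left(W \right)} = - 7 \sqrt{W}$
$o{\left(H,V \right)} = \frac{-14 + V}{51 + V}$
$\frac{x{\left(128 \right)} + o{\left(184,-39 \right)}}{q + 33171} = \frac{- 7 \sqrt{128} + \frac{-14 - 39}{51 - 39}}{15512 + 33171} = \frac{- 7 \cdot 8 \sqrt{2} + \frac{1}{12} \left(-53\right)}{48683} = \left(- 56 \sqrt{2} + \frac{1}{12} \left(-53\right)\right) \frac{1}{48683} = \left(- 56 \sqrt{2} - \frac{53}{12}\right) \frac{1}{48683} = \left(- \frac{53}{12} - 56 \sqrt{2}\right) \frac{1}{48683} = - \frac{53}{584196} - \frac{56 \sqrt{2}}{48683}$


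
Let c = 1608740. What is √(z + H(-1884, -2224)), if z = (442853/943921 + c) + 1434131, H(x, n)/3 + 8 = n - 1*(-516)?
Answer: 4*√1398022560869721/85811 ≈ 1742.9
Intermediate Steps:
H(x, n) = 1524 + 3*n (H(x, n) = -24 + 3*(n - 1*(-516)) = -24 + 3*(n + 516) = -24 + 3*(516 + n) = -24 + (1548 + 3*n) = 1524 + 3*n)
z = 2872230280044/943921 (z = (442853/943921 + 1608740) + 1434131 = 1518523912393/943921 + 1434131 = 2872230280044/943921 ≈ 3.0429e+6)
√(z + H(-1884, -2224)) = √(2872230280044/943921 + (1524 + 3*(-2224))) = √(2872230280044/943921 + (1524 - 6672)) = √(2872230280044/943921 - 5148) = √(2867370974736/943921) = 4*√1398022560869721/85811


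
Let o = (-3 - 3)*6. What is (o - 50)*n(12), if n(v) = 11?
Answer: -946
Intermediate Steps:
o = -36 (o = -6*6 = -36)
(o - 50)*n(12) = (-36 - 50)*11 = -86*11 = -946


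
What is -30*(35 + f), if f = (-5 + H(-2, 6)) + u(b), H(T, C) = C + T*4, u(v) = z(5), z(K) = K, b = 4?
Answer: -990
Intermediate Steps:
u(v) = 5
H(T, C) = C + 4*T
f = -2 (f = (-5 + (6 + 4*(-2))) + 5 = (-5 + (6 - 8)) + 5 = (-5 - 2) + 5 = -7 + 5 = -2)
-30*(35 + f) = -30*(35 - 2) = -30*33 = -990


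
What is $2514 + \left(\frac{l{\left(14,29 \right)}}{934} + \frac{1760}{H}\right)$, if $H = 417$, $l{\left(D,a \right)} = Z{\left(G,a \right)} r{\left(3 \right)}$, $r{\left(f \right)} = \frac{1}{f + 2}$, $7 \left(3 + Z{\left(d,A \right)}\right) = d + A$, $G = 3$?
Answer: $\frac{34327708207}{13631730} \approx 2518.2$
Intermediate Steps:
$Z{\left(d,A \right)} = -3 + \frac{A}{7} + \frac{d}{7}$ ($Z{\left(d,A \right)} = -3 + \frac{d + A}{7} = -3 + \frac{A + d}{7} = -3 + \left(\frac{A}{7} + \frac{d}{7}\right) = -3 + \frac{A}{7} + \frac{d}{7}$)
$r{\left(f \right)} = \frac{1}{2 + f}$
$l{\left(D,a \right)} = - \frac{18}{35} + \frac{a}{35}$ ($l{\left(D,a \right)} = \frac{-3 + \frac{a}{7} + \frac{1}{7} \cdot 3}{2 + 3} = \frac{-3 + \frac{a}{7} + \frac{3}{7}}{5} = \left(- \frac{18}{7} + \frac{a}{7}\right) \frac{1}{5} = - \frac{18}{35} + \frac{a}{35}$)
$2514 + \left(\frac{l{\left(14,29 \right)}}{934} + \frac{1760}{H}\right) = 2514 + \left(\frac{- \frac{18}{35} + \frac{1}{35} \cdot 29}{934} + \frac{1760}{417}\right) = 2514 + \left(\left(- \frac{18}{35} + \frac{29}{35}\right) \frac{1}{934} + 1760 \cdot \frac{1}{417}\right) = 2514 + \left(\frac{11}{35} \cdot \frac{1}{934} + \frac{1760}{417}\right) = 2514 + \left(\frac{11}{32690} + \frac{1760}{417}\right) = 2514 + \frac{57538987}{13631730} = \frac{34327708207}{13631730}$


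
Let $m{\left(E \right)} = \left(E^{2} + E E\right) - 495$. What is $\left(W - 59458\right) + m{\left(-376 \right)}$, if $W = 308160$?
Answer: $530959$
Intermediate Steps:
$m{\left(E \right)} = -495 + 2 E^{2}$ ($m{\left(E \right)} = \left(E^{2} + E^{2}\right) - 495 = 2 E^{2} - 495 = -495 + 2 E^{2}$)
$\left(W - 59458\right) + m{\left(-376 \right)} = \left(308160 - 59458\right) - \left(495 - 2 \left(-376\right)^{2}\right) = 248702 + \left(-495 + 2 \cdot 141376\right) = 248702 + \left(-495 + 282752\right) = 248702 + 282257 = 530959$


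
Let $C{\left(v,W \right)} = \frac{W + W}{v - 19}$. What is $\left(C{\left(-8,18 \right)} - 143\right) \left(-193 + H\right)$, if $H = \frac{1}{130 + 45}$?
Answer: $\frac{4874714}{175} \approx 27856.0$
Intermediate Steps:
$C{\left(v,W \right)} = \frac{2 W}{-19 + v}$
$H = \frac{1}{175} \approx 0.0057143$
$\left(C{\left(-8,18 \right)} - 143\right) \left(-193 + H\right) = \left(2 \cdot 18 \frac{1}{-19 - 8} - 143\right) \left(-193 + \frac{1}{175}\right) = \left(2 \cdot 18 \frac{1}{-27} - 143\right) \left(- \frac{33774}{175}\right) = \left(2 \cdot 18 \left(- \frac{1}{27}\right) - 143\right) \left(- \frac{33774}{175}\right) = \left(- \frac{4}{3} - 143\right) \left(- \frac{33774}{175}\right) = \left(- \frac{433}{3}\right) \left(- \frac{33774}{175}\right) = \frac{4874714}{175}$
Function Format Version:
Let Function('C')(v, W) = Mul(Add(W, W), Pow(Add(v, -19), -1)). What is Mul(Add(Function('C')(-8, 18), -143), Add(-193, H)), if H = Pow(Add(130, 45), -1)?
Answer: Rational(4874714, 175) ≈ 27856.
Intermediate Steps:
Function('C')(v, W) = Mul(2, W, Pow(Add(-19, v), -1)) (Function('C')(v, W) = Mul(Mul(2, W), Pow(Add(-19, v), -1)) = Mul(2, W, Pow(Add(-19, v), -1)))
H = Rational(1, 175) (H = Pow(175, -1) = Rational(1, 175) ≈ 0.0057143)
Mul(Add(Function('C')(-8, 18), -143), Add(-193, H)) = Mul(Add(Mul(2, 18, Pow(Add(-19, -8), -1)), -143), Add(-193, Rational(1, 175))) = Mul(Add(Mul(2, 18, Pow(-27, -1)), -143), Rational(-33774, 175)) = Mul(Add(Mul(2, 18, Rational(-1, 27)), -143), Rational(-33774, 175)) = Mul(Add(Rational(-4, 3), -143), Rational(-33774, 175)) = Mul(Rational(-433, 3), Rational(-33774, 175)) = Rational(4874714, 175)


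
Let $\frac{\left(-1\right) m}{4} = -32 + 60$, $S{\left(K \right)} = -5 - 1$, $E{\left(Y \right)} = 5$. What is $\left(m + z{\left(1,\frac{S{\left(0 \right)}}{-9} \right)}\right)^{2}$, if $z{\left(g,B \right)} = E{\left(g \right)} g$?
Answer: $11449$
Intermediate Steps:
$S{\left(K \right)} = -6$
$m = -112$ ($m = - 4 \left(-32 + 60\right) = \left(-4\right) 28 = -112$)
$z{\left(g,B \right)} = 5 g$
$\left(m + z{\left(1,\frac{S{\left(0 \right)}}{-9} \right)}\right)^{2} = \left(-112 + 5 \cdot 1\right)^{2} = \left(-112 + 5\right)^{2} = \left(-107\right)^{2} = 11449$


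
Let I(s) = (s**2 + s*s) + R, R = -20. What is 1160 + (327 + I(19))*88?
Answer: 91712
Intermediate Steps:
I(s) = -20 + 2*s**2 (I(s) = (s**2 + s*s) - 20 = (s**2 + s**2) - 20 = 2*s**2 - 20 = -20 + 2*s**2)
1160 + (327 + I(19))*88 = 1160 + (327 + (-20 + 2*19**2))*88 = 1160 + (327 + (-20 + 2*361))*88 = 1160 + (327 + (-20 + 722))*88 = 1160 + (327 + 702)*88 = 1160 + 1029*88 = 1160 + 90552 = 91712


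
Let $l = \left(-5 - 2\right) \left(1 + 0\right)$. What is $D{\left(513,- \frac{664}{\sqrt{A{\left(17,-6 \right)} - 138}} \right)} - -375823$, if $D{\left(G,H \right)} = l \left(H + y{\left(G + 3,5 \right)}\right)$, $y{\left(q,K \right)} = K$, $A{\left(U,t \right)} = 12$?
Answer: $375788 - \frac{332 i \sqrt{14}}{3} \approx 3.7579 \cdot 10^{5} - 414.08 i$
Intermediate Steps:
$l = -7$ ($l = \left(-7\right) 1 = -7$)
$D{\left(G,H \right)} = -35 - 7 H$ ($D{\left(G,H \right)} = - 7 \left(H + 5\right) = - 7 \left(5 + H\right) = -35 - 7 H$)
$D{\left(513,- \frac{664}{\sqrt{A{\left(17,-6 \right)} - 138}} \right)} - -375823 = \left(-35 - 7 \left(- \frac{664}{\sqrt{12 - 138}}\right)\right) - -375823 = \left(-35 - 7 \left(- \frac{664}{\sqrt{-126}}\right)\right) + 375823 = \left(-35 - 7 \left(- \frac{664}{3 i \sqrt{14}}\right)\right) + 375823 = \left(-35 - 7 \left(- 664 \left(- \frac{i \sqrt{14}}{42}\right)\right)\right) + 375823 = \left(-35 - 7 \frac{332 i \sqrt{14}}{21}\right) + 375823 = \left(-35 - \frac{332 i \sqrt{14}}{3}\right) + 375823 = 375788 - \frac{332 i \sqrt{14}}{3}$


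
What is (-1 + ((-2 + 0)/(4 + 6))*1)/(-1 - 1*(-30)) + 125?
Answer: 18119/145 ≈ 124.96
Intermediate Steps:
(-1 + ((-2 + 0)/(4 + 6))*1)/(-1 - 1*(-30)) + 125 = (-1 - 2/10*1)/(-1 + 30) + 125 = (-1 - 2*⅒*1)/29 + 125 = (-1 - ⅕*1)/29 + 125 = (-1 - ⅕)/29 + 125 = (1/29)*(-6/5) + 125 = -6/145 + 125 = 18119/145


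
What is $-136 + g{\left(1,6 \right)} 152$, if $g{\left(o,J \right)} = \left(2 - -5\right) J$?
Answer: $6248$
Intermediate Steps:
$g{\left(o,J \right)} = 7 J$ ($g{\left(o,J \right)} = \left(2 + 5\right) J = 7 J$)
$-136 + g{\left(1,6 \right)} 152 = -136 + 7 \cdot 6 \cdot 152 = -136 + 42 \cdot 152 = -136 + 6384 = 6248$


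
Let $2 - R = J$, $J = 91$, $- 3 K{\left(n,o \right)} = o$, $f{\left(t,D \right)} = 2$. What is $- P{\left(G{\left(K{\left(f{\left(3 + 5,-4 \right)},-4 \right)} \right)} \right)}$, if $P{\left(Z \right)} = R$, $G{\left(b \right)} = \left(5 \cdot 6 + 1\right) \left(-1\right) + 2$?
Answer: $89$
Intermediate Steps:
$K{\left(n,o \right)} = - \frac{o}{3}$
$R = -89$ ($R = 2 - 91 = -89$)
$G{\left(b \right)} = -29$ ($G{\left(b \right)} = \left(30 + 1\right) \left(-1\right) + 2 = 31 \left(-1\right) + 2 = -31 + 2 = -29$)
$P{\left(Z \right)} = -89$
$- P{\left(G{\left(K{\left(f{\left(3 + 5,-4 \right)},-4 \right)} \right)} \right)} = \left(-1\right) \left(-89\right) = 89$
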